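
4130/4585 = 118/131= 0.90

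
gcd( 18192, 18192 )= 18192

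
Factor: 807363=3^2*109^1*823^1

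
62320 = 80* 779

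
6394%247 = 219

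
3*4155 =12465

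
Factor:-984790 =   -  2^1*5^1*98479^1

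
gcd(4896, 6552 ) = 72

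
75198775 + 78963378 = 154162153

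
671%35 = 6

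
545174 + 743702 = 1288876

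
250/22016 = 125/11008 =0.01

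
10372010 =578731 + 9793279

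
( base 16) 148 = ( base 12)234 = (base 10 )328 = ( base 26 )CG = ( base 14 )196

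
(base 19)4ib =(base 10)1797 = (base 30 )1tr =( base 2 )11100000101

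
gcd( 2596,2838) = 22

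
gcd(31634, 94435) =1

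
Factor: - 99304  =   - 2^3*12413^1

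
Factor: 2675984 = 2^4*167249^1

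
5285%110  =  5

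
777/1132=777/1132 = 0.69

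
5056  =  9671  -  4615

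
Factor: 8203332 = 2^2*3^1*103^1*6637^1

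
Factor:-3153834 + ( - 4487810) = - 7641644 = -  2^2 * 83^1*23017^1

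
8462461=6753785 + 1708676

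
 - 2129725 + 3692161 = 1562436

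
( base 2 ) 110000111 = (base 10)391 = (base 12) 287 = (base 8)607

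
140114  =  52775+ 87339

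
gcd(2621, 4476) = 1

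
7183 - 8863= - 1680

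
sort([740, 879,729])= [ 729, 740, 879 ]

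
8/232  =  1/29=0.03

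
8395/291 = 8395/291 = 28.85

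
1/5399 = 1/5399=0.00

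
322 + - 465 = - 143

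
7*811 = 5677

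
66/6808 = 33/3404  =  0.01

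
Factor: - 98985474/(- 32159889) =10998386/3573321=2^1 * 3^( - 1 )*7^1*349^1*2251^1*1191107^( - 1)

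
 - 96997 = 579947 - 676944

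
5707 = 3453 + 2254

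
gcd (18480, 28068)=12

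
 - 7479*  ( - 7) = 52353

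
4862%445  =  412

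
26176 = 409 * 64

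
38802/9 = 4311 + 1/3 =4311.33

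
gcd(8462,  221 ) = 1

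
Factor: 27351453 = 3^1*17^1*181^1 * 2963^1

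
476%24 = 20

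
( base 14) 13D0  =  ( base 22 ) 75G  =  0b110110111010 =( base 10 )3514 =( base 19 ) 9DI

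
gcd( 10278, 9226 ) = 2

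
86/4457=86/4457 = 0.02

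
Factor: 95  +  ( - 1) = 2^1*47^1=94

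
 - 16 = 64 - 80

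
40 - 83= - 43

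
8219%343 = 330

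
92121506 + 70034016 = 162155522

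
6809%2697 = 1415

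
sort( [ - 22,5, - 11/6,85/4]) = [ - 22,-11/6,5, 85/4]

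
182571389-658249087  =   - 475677698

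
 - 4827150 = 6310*(-765)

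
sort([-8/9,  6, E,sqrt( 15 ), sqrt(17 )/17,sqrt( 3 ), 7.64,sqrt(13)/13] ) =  [ - 8/9,sqrt( 17) /17, sqrt( 13)/13, sqrt ( 3), E, sqrt( 15), 6, 7.64] 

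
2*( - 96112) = - 192224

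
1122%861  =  261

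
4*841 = 3364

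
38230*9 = 344070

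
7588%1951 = 1735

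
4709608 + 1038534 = 5748142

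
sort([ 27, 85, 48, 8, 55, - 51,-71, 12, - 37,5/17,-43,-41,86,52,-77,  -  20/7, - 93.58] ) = [ - 93.58 , - 77,-71,-51, - 43, - 41,-37,-20/7, 5/17,8, 12,27, 48,  52,55,  85,86]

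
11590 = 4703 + 6887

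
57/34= 1 + 23/34 = 1.68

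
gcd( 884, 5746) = 442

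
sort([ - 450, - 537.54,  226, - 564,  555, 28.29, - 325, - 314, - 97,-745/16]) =[ - 564,-537.54,-450 ,-325, - 314, -97, - 745/16,28.29,226,  555 ]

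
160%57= 46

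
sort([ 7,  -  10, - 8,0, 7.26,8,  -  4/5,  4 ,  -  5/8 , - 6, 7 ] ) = [ - 10,-8, - 6,  -  4/5, - 5/8,0, 4,7, 7,7.26,8]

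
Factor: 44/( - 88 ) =  -  2^( - 1) = -1/2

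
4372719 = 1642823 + 2729896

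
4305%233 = 111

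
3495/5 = 699=699.00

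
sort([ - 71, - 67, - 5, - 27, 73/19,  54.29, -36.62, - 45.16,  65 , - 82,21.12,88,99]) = [ - 82, - 71,-67,-45.16, - 36.62,-27, - 5,73/19, 21.12,  54.29, 65, 88, 99 ]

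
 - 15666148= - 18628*841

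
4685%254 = 113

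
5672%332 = 28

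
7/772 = 7/772 = 0.01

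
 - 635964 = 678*( - 938)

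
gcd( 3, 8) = 1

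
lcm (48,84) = 336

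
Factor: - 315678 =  - 2^1*3^1*11^1*4783^1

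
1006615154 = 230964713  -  -775650441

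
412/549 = 412/549 = 0.75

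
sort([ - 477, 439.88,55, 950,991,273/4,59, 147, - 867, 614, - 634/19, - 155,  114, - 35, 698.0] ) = [  -  867,-477,  -  155, - 35, - 634/19, 55,59, 273/4,114,  147,439.88,614,698.0 , 950, 991] 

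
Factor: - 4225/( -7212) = 2^ ( - 2)*3^ ( - 1)*5^2*13^2*601^( - 1) 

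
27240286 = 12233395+15006891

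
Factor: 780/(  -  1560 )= -1/2 = - 2^( - 1)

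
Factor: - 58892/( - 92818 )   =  29446/46409 = 2^1*11^( - 1)*4219^( - 1 )*14723^1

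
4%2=0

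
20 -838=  - 818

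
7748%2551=95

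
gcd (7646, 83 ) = 1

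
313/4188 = 313/4188 = 0.07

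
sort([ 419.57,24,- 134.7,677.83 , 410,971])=[ - 134.7,24, 410,  419.57, 677.83, 971 ] 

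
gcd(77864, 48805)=1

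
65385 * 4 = 261540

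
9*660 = 5940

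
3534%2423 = 1111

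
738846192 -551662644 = 187183548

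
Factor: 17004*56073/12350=36671742/475 = 2^1*3^2*5^( - 2 )*19^( - 1 ) * 109^1*18691^1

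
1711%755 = 201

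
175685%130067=45618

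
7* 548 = 3836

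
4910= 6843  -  1933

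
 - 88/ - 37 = 88/37 = 2.38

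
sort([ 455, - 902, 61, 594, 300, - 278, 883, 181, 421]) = [ - 902, - 278,61, 181, 300, 421, 455, 594, 883]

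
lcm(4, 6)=12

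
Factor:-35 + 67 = 2^5   =  32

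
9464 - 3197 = 6267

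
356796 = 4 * 89199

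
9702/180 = 53+ 9/10 = 53.90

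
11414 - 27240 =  - 15826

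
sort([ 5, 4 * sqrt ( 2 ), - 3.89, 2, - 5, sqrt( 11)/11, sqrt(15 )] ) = [ - 5, - 3.89, sqrt( 11) /11, 2,sqrt (15 ), 5, 4 * sqrt(2)] 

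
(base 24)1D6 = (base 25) 1AJ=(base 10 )894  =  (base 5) 12034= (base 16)37E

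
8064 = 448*18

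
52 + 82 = 134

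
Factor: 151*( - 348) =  - 52548  =  -  2^2*3^1*29^1*151^1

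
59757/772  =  59757/772 =77.41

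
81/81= 1 = 1.00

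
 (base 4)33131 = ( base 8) 1735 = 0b1111011101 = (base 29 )153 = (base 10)989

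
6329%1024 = 185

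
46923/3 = 15641 =15641.00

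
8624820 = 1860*4637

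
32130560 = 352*91280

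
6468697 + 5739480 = 12208177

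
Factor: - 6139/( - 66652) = 7/76 = 2^( - 2 )*7^1 * 19^( - 1)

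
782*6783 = 5304306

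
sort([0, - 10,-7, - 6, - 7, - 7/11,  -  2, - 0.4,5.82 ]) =[ - 10,-7, - 7,-6,-2 , - 7/11,  -  0.4,0 , 5.82 ]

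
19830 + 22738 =42568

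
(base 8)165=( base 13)90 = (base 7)225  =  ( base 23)52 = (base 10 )117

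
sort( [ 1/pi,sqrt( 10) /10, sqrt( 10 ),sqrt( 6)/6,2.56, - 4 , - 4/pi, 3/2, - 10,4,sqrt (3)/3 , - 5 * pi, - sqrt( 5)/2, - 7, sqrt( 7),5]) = [ - 5*pi, - 10, -7, - 4, - 4/pi,- sqrt( 5 )/2, sqrt( 10) /10,1/pi,sqrt (6 ) /6,sqrt( 3 )/3,3/2, 2.56 , sqrt( 7 ),sqrt( 10 ),4,5] 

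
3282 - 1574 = 1708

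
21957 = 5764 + 16193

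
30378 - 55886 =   -  25508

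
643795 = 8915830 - 8272035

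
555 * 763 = 423465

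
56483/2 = 28241 + 1/2 = 28241.50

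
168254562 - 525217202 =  - 356962640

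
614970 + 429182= 1044152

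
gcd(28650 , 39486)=6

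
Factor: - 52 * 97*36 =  - 2^4 * 3^2  *  13^1*97^1=- 181584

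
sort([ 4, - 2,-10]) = [ - 10,-2, 4]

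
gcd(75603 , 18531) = 87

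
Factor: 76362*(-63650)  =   - 4860441300 = - 2^2*3^1*5^2*  11^1*13^1*19^1*67^1*89^1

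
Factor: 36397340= 2^2*5^1*7^1 * 17^1*41^1*373^1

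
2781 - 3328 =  - 547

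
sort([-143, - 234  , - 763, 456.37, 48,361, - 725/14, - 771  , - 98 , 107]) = [-771,-763, - 234, - 143, - 98, - 725/14, 48, 107, 361, 456.37]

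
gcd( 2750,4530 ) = 10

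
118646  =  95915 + 22731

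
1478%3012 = 1478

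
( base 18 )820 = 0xa44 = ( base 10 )2628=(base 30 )2RI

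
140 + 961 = 1101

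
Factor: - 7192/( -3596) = 2^1 = 2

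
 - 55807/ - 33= 1691 + 4/33  =  1691.12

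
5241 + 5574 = 10815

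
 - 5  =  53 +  - 58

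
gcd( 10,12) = 2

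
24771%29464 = 24771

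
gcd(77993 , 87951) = 1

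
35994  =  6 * 5999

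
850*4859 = 4130150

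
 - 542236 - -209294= - 332942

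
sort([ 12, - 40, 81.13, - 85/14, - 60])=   [ - 60,- 40, - 85/14,12, 81.13 ]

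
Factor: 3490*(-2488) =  -8683120 = - 2^4*5^1*311^1*349^1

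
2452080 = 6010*408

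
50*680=34000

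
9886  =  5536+4350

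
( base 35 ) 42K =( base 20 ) c9a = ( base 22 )A6I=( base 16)137e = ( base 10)4990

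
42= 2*21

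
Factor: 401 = 401^1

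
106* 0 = 0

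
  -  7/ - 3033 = 7/3033  =  0.00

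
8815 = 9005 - 190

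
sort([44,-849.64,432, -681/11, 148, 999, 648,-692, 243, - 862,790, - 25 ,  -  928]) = [ - 928, - 862, - 849.64 , - 692, - 681/11, - 25,44, 148,243 , 432,648, 790,  999]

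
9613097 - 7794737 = 1818360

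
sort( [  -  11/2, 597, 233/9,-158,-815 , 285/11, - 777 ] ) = [ - 815, - 777, - 158, -11/2, 233/9,285/11,597]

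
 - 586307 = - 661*887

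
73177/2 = 73177/2  =  36588.50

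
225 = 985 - 760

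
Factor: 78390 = 2^1*3^2*5^1*13^1*67^1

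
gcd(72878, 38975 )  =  1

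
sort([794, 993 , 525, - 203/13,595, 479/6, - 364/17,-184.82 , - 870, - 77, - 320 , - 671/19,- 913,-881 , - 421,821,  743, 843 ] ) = [ - 913, - 881, - 870,-421,  -  320, - 184.82, - 77, - 671/19, - 364/17 , - 203/13 , 479/6, 525, 595 , 743,  794,821,843,993]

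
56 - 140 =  - 84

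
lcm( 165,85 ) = 2805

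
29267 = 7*4181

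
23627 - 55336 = -31709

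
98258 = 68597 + 29661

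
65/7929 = 65/7929 = 0.01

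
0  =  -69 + 69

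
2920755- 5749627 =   -  2828872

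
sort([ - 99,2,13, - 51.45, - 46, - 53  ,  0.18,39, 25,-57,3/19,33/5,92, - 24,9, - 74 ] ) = [ - 99,-74, - 57, - 53, - 51.45, - 46, - 24, 3/19, 0.18,2, 33/5,9, 13,25,39,92 ]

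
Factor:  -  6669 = - 3^3*13^1*19^1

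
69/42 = 1+9/14 = 1.64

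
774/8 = 96 + 3/4 = 96.75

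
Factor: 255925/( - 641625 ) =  - 3^( - 1 )*5^( - 1)*59^( - 1 )*353^1 = - 353/885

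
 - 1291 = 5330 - 6621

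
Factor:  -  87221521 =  - 61^1*1429861^1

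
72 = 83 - 11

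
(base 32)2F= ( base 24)37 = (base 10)79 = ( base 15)54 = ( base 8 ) 117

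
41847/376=111 + 111/376= 111.30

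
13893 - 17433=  - 3540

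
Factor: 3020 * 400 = 1208000 = 2^6*5^3*151^1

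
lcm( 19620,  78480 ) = 78480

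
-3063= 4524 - 7587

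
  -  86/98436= - 43/49218=-0.00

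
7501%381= 262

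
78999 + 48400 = 127399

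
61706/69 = 61706/69 =894.29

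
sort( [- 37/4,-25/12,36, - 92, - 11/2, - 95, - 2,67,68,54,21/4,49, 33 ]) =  [ - 95, - 92, - 37/4, -11/2, - 25/12,- 2 , 21/4 , 33,36,  49,  54,67,68 ]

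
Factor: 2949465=3^1*5^1*19^1*79^1*131^1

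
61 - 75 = -14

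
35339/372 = 94 + 371/372  =  95.00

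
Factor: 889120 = 2^5 * 5^1*5557^1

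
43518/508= 85 + 169/254 = 85.67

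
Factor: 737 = 11^1  *  67^1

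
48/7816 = 6/977= 0.01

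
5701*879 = 5011179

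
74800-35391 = 39409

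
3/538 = 3/538 = 0.01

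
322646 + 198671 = 521317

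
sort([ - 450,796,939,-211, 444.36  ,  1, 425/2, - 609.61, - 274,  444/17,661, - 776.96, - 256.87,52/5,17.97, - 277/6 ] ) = [ - 776.96, - 609.61, - 450, - 274, - 256.87, - 211, - 277/6,1,52/5,17.97,444/17, 425/2,444.36,661,796, 939]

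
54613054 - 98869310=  -44256256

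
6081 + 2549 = 8630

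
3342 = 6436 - 3094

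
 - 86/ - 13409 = 86/13409 = 0.01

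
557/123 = 4+65/123 =4.53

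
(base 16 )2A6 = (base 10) 678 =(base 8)1246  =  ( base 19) 1GD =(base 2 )1010100110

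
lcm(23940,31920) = 95760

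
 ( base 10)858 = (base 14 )454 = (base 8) 1532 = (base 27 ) 14L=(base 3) 1011210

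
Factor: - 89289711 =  - 3^2 * 7^2 * 202471^1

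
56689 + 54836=111525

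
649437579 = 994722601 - 345285022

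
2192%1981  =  211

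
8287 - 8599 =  - 312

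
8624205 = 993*8685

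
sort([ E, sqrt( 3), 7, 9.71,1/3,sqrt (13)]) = [ 1/3, sqrt( 3), E, sqrt( 13), 7, 9.71 ] 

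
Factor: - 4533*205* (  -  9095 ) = 8451665175 = 3^1*5^2*17^1*41^1*107^1*1511^1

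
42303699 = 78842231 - 36538532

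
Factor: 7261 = 53^1*137^1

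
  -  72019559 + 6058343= - 65961216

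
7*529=3703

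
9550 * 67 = 639850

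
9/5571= 1/619 = 0.00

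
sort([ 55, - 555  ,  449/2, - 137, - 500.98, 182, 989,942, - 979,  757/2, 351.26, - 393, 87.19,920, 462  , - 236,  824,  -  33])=[-979, - 555, - 500.98,-393, - 236, - 137, - 33, 55, 87.19, 182, 449/2 , 351.26, 757/2, 462, 824, 920, 942,989 ] 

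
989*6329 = 6259381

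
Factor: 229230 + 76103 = 305333 = 7^1*53^1*823^1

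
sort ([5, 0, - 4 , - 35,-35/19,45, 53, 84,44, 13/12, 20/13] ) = [ - 35,- 4, - 35/19  ,  0, 13/12, 20/13,5, 44, 45, 53,  84 ]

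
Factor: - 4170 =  - 2^1*3^1*5^1*139^1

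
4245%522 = 69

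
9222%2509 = 1695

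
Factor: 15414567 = 3^1*7^2 * 19^1*5519^1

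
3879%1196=291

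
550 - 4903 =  - 4353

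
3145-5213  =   - 2068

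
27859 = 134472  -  106613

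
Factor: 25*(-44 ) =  - 2^2*5^2*  11^1 = - 1100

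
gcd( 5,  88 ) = 1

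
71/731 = 71/731 = 0.10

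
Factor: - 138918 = -2^1*3^1*13^2 * 137^1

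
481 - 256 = 225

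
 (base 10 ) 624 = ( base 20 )1B4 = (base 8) 1160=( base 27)N3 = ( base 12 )440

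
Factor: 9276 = 2^2*3^1 *773^1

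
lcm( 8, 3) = 24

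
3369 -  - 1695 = 5064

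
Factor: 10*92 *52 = 47840= 2^5*5^1*13^1*23^1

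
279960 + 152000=431960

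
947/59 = 16 + 3/59  =  16.05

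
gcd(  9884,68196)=4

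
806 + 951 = 1757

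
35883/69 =11961/23 = 520.04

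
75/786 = 25/262=0.10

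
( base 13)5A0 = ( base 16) 3CF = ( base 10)975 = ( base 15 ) 450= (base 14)4d9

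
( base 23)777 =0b111100011111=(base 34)3BT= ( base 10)3871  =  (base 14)15a7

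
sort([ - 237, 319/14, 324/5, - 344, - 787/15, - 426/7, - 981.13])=[ - 981.13, -344, - 237, - 426/7, - 787/15, 319/14, 324/5]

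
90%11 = 2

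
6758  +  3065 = 9823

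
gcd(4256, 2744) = 56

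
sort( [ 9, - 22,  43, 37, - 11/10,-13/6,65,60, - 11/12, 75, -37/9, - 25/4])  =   [ - 22,  -  25/4, - 37/9, - 13/6, - 11/10,-11/12,9,  37, 43, 60,  65,75]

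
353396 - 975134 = - 621738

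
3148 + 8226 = 11374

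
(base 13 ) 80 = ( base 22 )4g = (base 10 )104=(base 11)95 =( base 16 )68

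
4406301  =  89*49509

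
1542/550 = 2 + 221/275 = 2.80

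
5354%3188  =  2166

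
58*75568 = 4382944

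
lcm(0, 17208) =0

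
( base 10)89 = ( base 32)2P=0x59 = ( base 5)324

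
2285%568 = 13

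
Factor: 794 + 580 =2^1*3^1*229^1 = 1374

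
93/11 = 93/11  =  8.45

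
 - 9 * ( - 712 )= 6408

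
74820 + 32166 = 106986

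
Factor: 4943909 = 257^1*19237^1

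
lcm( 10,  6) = 30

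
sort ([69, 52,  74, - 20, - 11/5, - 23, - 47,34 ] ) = [ - 47, - 23, - 20, - 11/5,  34,52,69,74] 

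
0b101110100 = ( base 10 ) 372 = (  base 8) 564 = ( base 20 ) ic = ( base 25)EM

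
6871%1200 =871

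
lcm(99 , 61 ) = 6039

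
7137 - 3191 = 3946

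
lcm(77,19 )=1463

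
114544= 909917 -795373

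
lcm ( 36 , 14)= 252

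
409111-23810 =385301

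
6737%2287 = 2163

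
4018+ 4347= 8365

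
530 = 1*530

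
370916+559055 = 929971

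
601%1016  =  601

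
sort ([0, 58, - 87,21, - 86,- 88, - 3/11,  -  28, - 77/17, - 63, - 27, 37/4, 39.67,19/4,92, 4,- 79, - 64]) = [-88 , - 87,-86, - 79,- 64,-63  , - 28 , - 27, - 77/17,  -  3/11,0, 4, 19/4 , 37/4, 21,39.67, 58, 92 ]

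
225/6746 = 225/6746 = 0.03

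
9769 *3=29307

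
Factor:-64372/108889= -308/521 = -  2^2 * 7^1*11^1* 521^ (  -  1 )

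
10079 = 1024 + 9055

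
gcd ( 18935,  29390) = 5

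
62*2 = 124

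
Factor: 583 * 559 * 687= 223891239 = 3^1*11^1 * 13^1*43^1*53^1*229^1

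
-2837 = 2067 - 4904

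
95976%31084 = 2724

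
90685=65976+24709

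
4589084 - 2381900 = 2207184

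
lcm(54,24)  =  216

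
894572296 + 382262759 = 1276835055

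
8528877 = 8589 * 993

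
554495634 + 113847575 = 668343209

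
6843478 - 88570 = 6754908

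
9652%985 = 787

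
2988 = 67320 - 64332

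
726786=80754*9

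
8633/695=12 + 293/695 = 12.42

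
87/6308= 87/6308 = 0.01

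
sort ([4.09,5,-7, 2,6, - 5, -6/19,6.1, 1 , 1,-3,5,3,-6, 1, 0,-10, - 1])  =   [- 10,-7 ,-6,-5,-3, -1,-6/19,0, 1, 1, 1,2 , 3,4.09,  5,5, 6,6.1]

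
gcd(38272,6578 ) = 598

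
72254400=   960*75265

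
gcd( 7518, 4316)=2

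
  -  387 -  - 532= 145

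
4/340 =1/85 = 0.01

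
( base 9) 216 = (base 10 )177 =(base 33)5C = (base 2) 10110001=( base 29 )63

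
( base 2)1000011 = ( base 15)47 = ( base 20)37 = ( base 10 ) 67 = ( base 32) 23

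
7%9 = 7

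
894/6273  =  298/2091 =0.14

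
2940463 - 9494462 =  - 6553999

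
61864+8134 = 69998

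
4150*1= 4150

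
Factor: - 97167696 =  - 2^4 * 3^1*2024327^1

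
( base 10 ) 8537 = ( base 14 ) 317B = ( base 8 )20531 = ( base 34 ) 7D3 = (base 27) BJ5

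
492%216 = 60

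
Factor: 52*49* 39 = 2^2*3^1*7^2 * 13^2 =99372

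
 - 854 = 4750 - 5604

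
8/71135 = 8/71135= 0.00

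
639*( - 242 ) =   -  154638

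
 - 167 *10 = - 1670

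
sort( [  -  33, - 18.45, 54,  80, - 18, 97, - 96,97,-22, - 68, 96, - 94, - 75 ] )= [ - 96, - 94, - 75, - 68, - 33, - 22, - 18.45, - 18,54, 80, 96, 97,97 ]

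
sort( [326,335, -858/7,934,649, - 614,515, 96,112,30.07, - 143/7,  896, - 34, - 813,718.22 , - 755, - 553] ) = [ - 813, - 755 , - 614, - 553, -858/7, - 34, - 143/7,30.07,96,112,326,335, 515,649,  718.22,896, 934] 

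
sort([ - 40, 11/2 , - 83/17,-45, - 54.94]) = [ - 54.94, - 45, - 40,-83/17, 11/2] 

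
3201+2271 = 5472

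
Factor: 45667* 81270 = 2^1*3^3 * 5^1 * 7^1*43^1*45667^1 = 3711357090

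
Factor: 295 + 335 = 2^1*3^2*5^1*7^1  =  630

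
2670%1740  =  930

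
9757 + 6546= 16303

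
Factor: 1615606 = 2^1*181^1*4463^1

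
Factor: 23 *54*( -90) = -2^2*3^5*5^1*23^1 = - 111780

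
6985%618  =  187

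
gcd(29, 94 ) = 1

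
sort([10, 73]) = [10,73]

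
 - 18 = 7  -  25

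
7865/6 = 1310 + 5/6 =1310.83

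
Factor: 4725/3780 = 2^(-2)*5^1 = 5/4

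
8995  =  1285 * 7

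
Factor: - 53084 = -2^2 * 23^1*577^1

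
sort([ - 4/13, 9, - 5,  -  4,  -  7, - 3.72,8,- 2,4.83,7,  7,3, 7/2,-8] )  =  [  -  8, - 7, - 5, - 4 , -3.72,-2, - 4/13 , 3, 7/2, 4.83,  7,7,8,9]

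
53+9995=10048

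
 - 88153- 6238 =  - 94391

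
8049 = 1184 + 6865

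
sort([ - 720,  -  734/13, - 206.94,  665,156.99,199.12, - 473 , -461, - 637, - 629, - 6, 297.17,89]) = [ - 720 , -637 , - 629, - 473, -461, - 206.94, - 734/13 , - 6,89,156.99,199.12, 297.17, 665 ] 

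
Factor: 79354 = 2^1*11^1*3607^1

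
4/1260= 1/315 =0.00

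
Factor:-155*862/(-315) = 2^1*3^( - 2) * 7^(  -  1)*31^1*431^1 = 26722/63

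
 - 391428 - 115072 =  - 506500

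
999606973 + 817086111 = 1816693084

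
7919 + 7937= 15856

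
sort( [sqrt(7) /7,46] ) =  [ sqrt(7) /7,46 ]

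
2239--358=2597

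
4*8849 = 35396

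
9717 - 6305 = 3412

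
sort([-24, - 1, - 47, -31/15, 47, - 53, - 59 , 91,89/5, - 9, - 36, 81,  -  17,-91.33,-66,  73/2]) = [ - 91.33,  -  66,-59,  -  53, - 47, - 36, - 24, -17,-9,  -  31/15,-1,89/5, 73/2, 47, 81, 91]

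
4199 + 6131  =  10330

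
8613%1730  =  1693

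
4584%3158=1426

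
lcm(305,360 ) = 21960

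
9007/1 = 9007 = 9007.00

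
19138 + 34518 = 53656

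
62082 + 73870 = 135952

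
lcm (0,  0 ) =0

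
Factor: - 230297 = - 41^2*137^1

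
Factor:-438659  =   - 13^1 * 41^1*823^1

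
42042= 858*49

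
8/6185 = 8/6185 = 0.00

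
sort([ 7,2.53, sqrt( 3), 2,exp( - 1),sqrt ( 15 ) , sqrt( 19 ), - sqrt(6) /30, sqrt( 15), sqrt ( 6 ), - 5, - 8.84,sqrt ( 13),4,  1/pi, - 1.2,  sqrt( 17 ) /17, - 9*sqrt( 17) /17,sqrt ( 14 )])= [ - 8.84, - 5, - 9 * sqrt( 17)/17,  -  1.2,-sqrt(6 )/30, sqrt( 17) /17,1/pi,exp( - 1),sqrt( 3),2,sqrt(6),  2.53, sqrt( 13),sqrt(14), sqrt (15 ), sqrt( 15), 4,sqrt( 19 ),  7]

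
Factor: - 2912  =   - 2^5*7^1 * 13^1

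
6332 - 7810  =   - 1478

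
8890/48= 4445/24=185.21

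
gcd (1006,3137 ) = 1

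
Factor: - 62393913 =-3^2*839^1*8263^1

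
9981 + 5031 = 15012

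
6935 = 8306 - 1371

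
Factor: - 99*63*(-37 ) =3^4*7^1* 11^1*37^1 = 230769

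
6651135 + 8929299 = 15580434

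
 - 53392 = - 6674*8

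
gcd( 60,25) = 5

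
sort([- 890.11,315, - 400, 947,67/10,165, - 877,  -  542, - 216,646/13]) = [-890.11,  -  877,-542, -400,-216,67/10, 646/13, 165,315,947]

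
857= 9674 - 8817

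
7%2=1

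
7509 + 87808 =95317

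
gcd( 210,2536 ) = 2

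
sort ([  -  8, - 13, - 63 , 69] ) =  [ - 63, - 13, - 8,69 ] 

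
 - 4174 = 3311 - 7485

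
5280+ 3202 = 8482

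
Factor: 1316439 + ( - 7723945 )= - 2^1 * 7^1*457679^1 = -  6407506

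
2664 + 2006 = 4670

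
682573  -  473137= 209436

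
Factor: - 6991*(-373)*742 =1934871106 = 2^1*7^1 * 53^1*373^1*6991^1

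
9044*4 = 36176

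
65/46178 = 65/46178 = 0.00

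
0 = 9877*0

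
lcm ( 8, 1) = 8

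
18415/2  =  18415/2= 9207.50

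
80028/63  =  8892/7 = 1270.29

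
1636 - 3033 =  - 1397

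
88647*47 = 4166409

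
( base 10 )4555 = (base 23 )8E1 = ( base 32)4EB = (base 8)10713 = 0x11cb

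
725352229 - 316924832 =408427397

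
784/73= 10 + 54/73 =10.74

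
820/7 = 820/7 = 117.14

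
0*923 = 0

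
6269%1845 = 734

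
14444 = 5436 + 9008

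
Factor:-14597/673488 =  - 2^( - 4)*3^(- 3 )*11^1*1327^1*1559^( - 1)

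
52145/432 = 52145/432 = 120.71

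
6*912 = 5472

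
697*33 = 23001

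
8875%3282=2311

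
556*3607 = 2005492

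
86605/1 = 86605 = 86605.00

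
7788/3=2596 = 2596.00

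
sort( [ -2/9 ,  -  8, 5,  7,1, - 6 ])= [ - 8, - 6, - 2/9,1,5,7]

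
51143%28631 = 22512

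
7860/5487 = 1+791/1829= 1.43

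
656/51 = 12 + 44/51=12.86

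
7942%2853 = 2236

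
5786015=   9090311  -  3304296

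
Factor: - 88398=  - 2^1 * 3^3*1637^1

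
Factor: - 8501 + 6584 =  - 3^3*71^1 = - 1917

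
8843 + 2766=11609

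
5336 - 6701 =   -  1365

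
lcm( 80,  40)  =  80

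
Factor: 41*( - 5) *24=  - 2^3*3^1*5^1 *41^1 = -4920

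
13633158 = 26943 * 506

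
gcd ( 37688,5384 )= 5384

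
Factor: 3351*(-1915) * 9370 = -2^1*3^1*5^2*383^1 * 937^1*1117^1 = -60128836050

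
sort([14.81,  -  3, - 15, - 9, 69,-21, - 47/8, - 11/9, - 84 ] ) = [ - 84,  -  21, - 15, - 9 , - 47/8, - 3, - 11/9, 14.81, 69]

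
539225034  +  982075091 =1521300125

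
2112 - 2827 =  - 715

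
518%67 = 49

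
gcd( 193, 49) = 1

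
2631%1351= 1280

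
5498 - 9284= - 3786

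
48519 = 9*5391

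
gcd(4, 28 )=4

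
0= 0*306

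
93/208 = 93/208 =0.45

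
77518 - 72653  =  4865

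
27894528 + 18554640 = 46449168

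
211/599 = 211/599= 0.35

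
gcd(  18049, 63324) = 1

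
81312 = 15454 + 65858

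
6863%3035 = 793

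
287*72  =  20664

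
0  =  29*0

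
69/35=69/35= 1.97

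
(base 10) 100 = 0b1100100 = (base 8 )144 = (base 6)244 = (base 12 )84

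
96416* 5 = 482080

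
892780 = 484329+408451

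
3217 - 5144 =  - 1927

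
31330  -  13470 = 17860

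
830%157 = 45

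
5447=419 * 13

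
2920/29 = 100 + 20/29 = 100.69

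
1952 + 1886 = 3838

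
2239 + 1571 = 3810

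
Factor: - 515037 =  - 3^1*171679^1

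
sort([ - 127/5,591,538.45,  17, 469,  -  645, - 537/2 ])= [ - 645, - 537/2,-127/5 , 17, 469,538.45,  591 ] 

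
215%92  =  31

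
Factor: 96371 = 11^1 * 8761^1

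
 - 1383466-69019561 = -70403027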